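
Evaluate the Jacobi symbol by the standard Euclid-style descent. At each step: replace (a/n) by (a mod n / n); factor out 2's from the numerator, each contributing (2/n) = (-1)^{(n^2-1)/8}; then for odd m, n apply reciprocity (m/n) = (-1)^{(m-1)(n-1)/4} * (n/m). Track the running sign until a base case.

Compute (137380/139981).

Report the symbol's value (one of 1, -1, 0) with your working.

137380 = 2^2·34345; (2/139981) = -1 since 139981 mod 8 = 5, so (137380/139981) = (-1)^2·(34345/139981); sign now +1
reciprocity: (34345/139981) = +1·(139981/34345) since 34345 mod 4 = 1, 139981 mod 4 = 1; sign now +1
(139981/34345) = (2601/34345)   [reduce mod 34345]
reciprocity: (2601/34345) = +1·(34345/2601) since 2601 mod 4 = 1, 34345 mod 4 = 1; sign now +1
(34345/2601) = (532/2601)   [reduce mod 2601]
532 = 2^2·133; (2/2601) = +1 since 2601 mod 8 = 1, so (532/2601) = (+1)^2·(133/2601); sign now +1
reciprocity: (133/2601) = +1·(2601/133) since 133 mod 4 = 1, 2601 mod 4 = 1; sign now +1
(2601/133) = (74/133)   [reduce mod 133]
74 = 2^1·37; (2/133) = -1 since 133 mod 8 = 5, so (74/133) = (-1)^1·(37/133); sign now -1
reciprocity: (37/133) = +1·(133/37) since 37 mod 4 = 1, 133 mod 4 = 1; sign now -1
(133/37) = (22/37)   [reduce mod 37]
22 = 2^1·11; (2/37) = -1 since 37 mod 8 = 5, so (22/37) = (-1)^1·(11/37); sign now +1
reciprocity: (11/37) = +1·(37/11) since 11 mod 4 = 3, 37 mod 4 = 1; sign now +1
(37/11) = (4/11)   [reduce mod 11]
4 = 2^2·1; (2/11) = -1 since 11 mod 8 = 3, so (4/11) = (-1)^2·(1/11); sign now +1
(1/11) = 1; final value = sign = +1

1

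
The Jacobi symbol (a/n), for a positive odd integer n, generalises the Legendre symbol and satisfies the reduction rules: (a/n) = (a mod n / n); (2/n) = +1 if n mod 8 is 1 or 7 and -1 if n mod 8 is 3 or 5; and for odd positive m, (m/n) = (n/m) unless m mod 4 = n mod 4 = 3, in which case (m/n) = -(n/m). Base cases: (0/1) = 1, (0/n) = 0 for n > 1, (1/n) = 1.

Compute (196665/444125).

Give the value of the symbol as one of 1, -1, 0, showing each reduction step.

0

reciprocity: (196665/444125) = +1·(444125/196665) since 196665 mod 4 = 1, 444125 mod 4 = 1; sign now +1
(444125/196665) = (50795/196665)   [reduce mod 196665]
reciprocity: (50795/196665) = +1·(196665/50795) since 50795 mod 4 = 3, 196665 mod 4 = 1; sign now +1
(196665/50795) = (44280/50795)   [reduce mod 50795]
44280 = 2^3·5535; (2/50795) = -1 since 50795 mod 8 = 3, so (44280/50795) = (-1)^3·(5535/50795); sign now -1
reciprocity: (5535/50795) = -1·(50795/5535) since 5535 mod 4 = 3, 50795 mod 4 = 3; sign now +1
(50795/5535) = (980/5535)   [reduce mod 5535]
980 = 2^2·245; (2/5535) = +1 since 5535 mod 8 = 7, so (980/5535) = (+1)^2·(245/5535); sign now +1
reciprocity: (245/5535) = +1·(5535/245) since 245 mod 4 = 1, 5535 mod 4 = 3; sign now +1
(5535/245) = (145/245)   [reduce mod 245]
reciprocity: (145/245) = +1·(245/145) since 145 mod 4 = 1, 245 mod 4 = 1; sign now +1
(245/145) = (100/145)   [reduce mod 145]
100 = 2^2·25; (2/145) = +1 since 145 mod 8 = 1, so (100/145) = (+1)^2·(25/145); sign now +1
reciprocity: (25/145) = +1·(145/25) since 25 mod 4 = 1, 145 mod 4 = 1; sign now +1
(145/25) = (20/25)   [reduce mod 25]
20 = 2^2·5; (2/25) = +1 since 25 mod 8 = 1, so (20/25) = (+1)^2·(5/25); sign now +1
reciprocity: (5/25) = +1·(25/5) since 5 mod 4 = 1, 25 mod 4 = 1; sign now +1
(25/5) = (0/5)   [reduce mod 5]
(0/5) = 0   [gcd(a, n) > 1]; final value = 0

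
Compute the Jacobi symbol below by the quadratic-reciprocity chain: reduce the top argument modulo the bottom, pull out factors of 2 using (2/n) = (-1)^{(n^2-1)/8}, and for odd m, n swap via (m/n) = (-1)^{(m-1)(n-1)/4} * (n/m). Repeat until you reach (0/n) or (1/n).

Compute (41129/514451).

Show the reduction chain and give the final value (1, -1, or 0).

flip (41129/514451) -> (514451/41129): both odd, 41129 mod 4 = 1, 514451 mod 4 = 3, so the flip contributes +1; sign now +1
(514451/41129): 514451 mod 41129 = 20903, so (514451/41129) = (20903/41129)
flip (20903/41129) -> (41129/20903): both odd, 20903 mod 4 = 3, 41129 mod 4 = 1, so the flip contributes +1; sign now +1
(41129/20903): 41129 mod 20903 = 20226, so (41129/20903) = (20226/20903)
factor out 2^1: 20226 = 2^1·10113; with 20903 mod 8 = 7, (2/20903) = +1; sign now +1; continue with (10113/20903)
flip (10113/20903) -> (20903/10113): both odd, 10113 mod 4 = 1, 20903 mod 4 = 3, so the flip contributes +1; sign now +1
(20903/10113): 20903 mod 10113 = 677, so (20903/10113) = (677/10113)
flip (677/10113) -> (10113/677): both odd, 677 mod 4 = 1, 10113 mod 4 = 1, so the flip contributes +1; sign now +1
(10113/677): 10113 mod 677 = 635, so (10113/677) = (635/677)
flip (635/677) -> (677/635): both odd, 635 mod 4 = 3, 677 mod 4 = 1, so the flip contributes +1; sign now +1
(677/635): 677 mod 635 = 42, so (677/635) = (42/635)
factor out 2^1: 42 = 2^1·21; with 635 mod 8 = 3, (2/635) = -1; sign now -1; continue with (21/635)
flip (21/635) -> (635/21): both odd, 21 mod 4 = 1, 635 mod 4 = 3, so the flip contributes +1; sign now -1
(635/21): 635 mod 21 = 5, so (635/21) = (5/21)
flip (5/21) -> (21/5): both odd, 5 mod 4 = 1, 21 mod 4 = 1, so the flip contributes +1; sign now -1
(21/5): 21 mod 5 = 1, so (21/5) = (1/5)
reached (1/5) = 1, so the symbol is -1

-1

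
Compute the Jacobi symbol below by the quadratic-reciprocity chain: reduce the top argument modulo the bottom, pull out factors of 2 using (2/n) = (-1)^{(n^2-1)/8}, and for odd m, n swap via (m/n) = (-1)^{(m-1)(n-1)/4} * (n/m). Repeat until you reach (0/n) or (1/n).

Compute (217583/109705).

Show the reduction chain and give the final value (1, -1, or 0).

(217583/109705) = (107878/109705)   [reduce mod 109705]
107878 = 2^1·53939; (2/109705) = +1 since 109705 mod 8 = 1, so (107878/109705) = (+1)^1·(53939/109705); sign now +1
reciprocity: (53939/109705) = +1·(109705/53939) since 53939 mod 4 = 3, 109705 mod 4 = 1; sign now +1
(109705/53939) = (1827/53939)   [reduce mod 53939]
reciprocity: (1827/53939) = -1·(53939/1827) since 1827 mod 4 = 3, 53939 mod 4 = 3; sign now -1
(53939/1827) = (956/1827)   [reduce mod 1827]
956 = 2^2·239; (2/1827) = -1 since 1827 mod 8 = 3, so (956/1827) = (-1)^2·(239/1827); sign now -1
reciprocity: (239/1827) = -1·(1827/239) since 239 mod 4 = 3, 1827 mod 4 = 3; sign now +1
(1827/239) = (154/239)   [reduce mod 239]
154 = 2^1·77; (2/239) = +1 since 239 mod 8 = 7, so (154/239) = (+1)^1·(77/239); sign now +1
reciprocity: (77/239) = +1·(239/77) since 77 mod 4 = 1, 239 mod 4 = 3; sign now +1
(239/77) = (8/77)   [reduce mod 77]
8 = 2^3·1; (2/77) = -1 since 77 mod 8 = 5, so (8/77) = (-1)^3·(1/77); sign now -1
(1/77) = 1; final value = sign = -1

-1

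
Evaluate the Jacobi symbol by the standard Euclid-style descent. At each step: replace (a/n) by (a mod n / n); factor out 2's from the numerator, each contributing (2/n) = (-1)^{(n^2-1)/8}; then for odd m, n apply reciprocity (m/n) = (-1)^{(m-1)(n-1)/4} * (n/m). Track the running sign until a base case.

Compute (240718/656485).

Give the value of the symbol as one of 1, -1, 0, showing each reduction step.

factor out 2^1: 240718 = 2^1·120359; with 656485 mod 8 = 5, (2/656485) = -1; sign now -1; continue with (120359/656485)
flip (120359/656485) -> (656485/120359): both odd, 120359 mod 4 = 3, 656485 mod 4 = 1, so the flip contributes +1; sign now -1
(656485/120359): 656485 mod 120359 = 54690, so (656485/120359) = (54690/120359)
factor out 2^1: 54690 = 2^1·27345; with 120359 mod 8 = 7, (2/120359) = +1; sign now -1; continue with (27345/120359)
flip (27345/120359) -> (120359/27345): both odd, 27345 mod 4 = 1, 120359 mod 4 = 3, so the flip contributes +1; sign now -1
(120359/27345): 120359 mod 27345 = 10979, so (120359/27345) = (10979/27345)
flip (10979/27345) -> (27345/10979): both odd, 10979 mod 4 = 3, 27345 mod 4 = 1, so the flip contributes +1; sign now -1
(27345/10979): 27345 mod 10979 = 5387, so (27345/10979) = (5387/10979)
flip (5387/10979) -> (10979/5387): both odd, 5387 mod 4 = 3, 10979 mod 4 = 3, so the flip contributes -1; sign now +1
(10979/5387): 10979 mod 5387 = 205, so (10979/5387) = (205/5387)
flip (205/5387) -> (5387/205): both odd, 205 mod 4 = 1, 5387 mod 4 = 3, so the flip contributes +1; sign now +1
(5387/205): 5387 mod 205 = 57, so (5387/205) = (57/205)
flip (57/205) -> (205/57): both odd, 57 mod 4 = 1, 205 mod 4 = 1, so the flip contributes +1; sign now +1
(205/57): 205 mod 57 = 34, so (205/57) = (34/57)
factor out 2^1: 34 = 2^1·17; with 57 mod 8 = 1, (2/57) = +1; sign now +1; continue with (17/57)
flip (17/57) -> (57/17): both odd, 17 mod 4 = 1, 57 mod 4 = 1, so the flip contributes +1; sign now +1
(57/17): 57 mod 17 = 6, so (57/17) = (6/17)
factor out 2^1: 6 = 2^1·3; with 17 mod 8 = 1, (2/17) = +1; sign now +1; continue with (3/17)
flip (3/17) -> (17/3): both odd, 3 mod 4 = 3, 17 mod 4 = 1, so the flip contributes +1; sign now +1
(17/3): 17 mod 3 = 2, so (17/3) = (2/3)
factor out 2^1: 2 = 2^1·1; with 3 mod 8 = 3, (2/3) = -1; sign now -1; continue with (1/3)
reached (1/3) = 1, so the symbol is -1

-1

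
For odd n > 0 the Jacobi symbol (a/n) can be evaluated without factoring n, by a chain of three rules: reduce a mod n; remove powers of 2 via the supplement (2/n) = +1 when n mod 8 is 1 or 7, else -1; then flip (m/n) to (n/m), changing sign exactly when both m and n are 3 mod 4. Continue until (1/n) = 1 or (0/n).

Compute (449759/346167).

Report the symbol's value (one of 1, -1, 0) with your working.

(449759/346167) = (103592/346167)   [reduce mod 346167]
103592 = 2^3·12949; (2/346167) = +1 since 346167 mod 8 = 7, so (103592/346167) = (+1)^3·(12949/346167); sign now +1
reciprocity: (12949/346167) = +1·(346167/12949) since 12949 mod 4 = 1, 346167 mod 4 = 3; sign now +1
(346167/12949) = (9493/12949)   [reduce mod 12949]
reciprocity: (9493/12949) = +1·(12949/9493) since 9493 mod 4 = 1, 12949 mod 4 = 1; sign now +1
(12949/9493) = (3456/9493)   [reduce mod 9493]
3456 = 2^7·27; (2/9493) = -1 since 9493 mod 8 = 5, so (3456/9493) = (-1)^7·(27/9493); sign now -1
reciprocity: (27/9493) = +1·(9493/27) since 27 mod 4 = 3, 9493 mod 4 = 1; sign now -1
(9493/27) = (16/27)   [reduce mod 27]
16 = 2^4·1; (2/27) = -1 since 27 mod 8 = 3, so (16/27) = (-1)^4·(1/27); sign now -1
(1/27) = 1; final value = sign = -1

-1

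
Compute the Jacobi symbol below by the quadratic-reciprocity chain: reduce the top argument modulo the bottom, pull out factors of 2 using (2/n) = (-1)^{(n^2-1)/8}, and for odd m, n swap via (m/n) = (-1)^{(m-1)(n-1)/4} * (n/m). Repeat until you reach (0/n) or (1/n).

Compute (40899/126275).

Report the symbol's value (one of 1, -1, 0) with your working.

flip (40899/126275) -> (126275/40899): both odd, 40899 mod 4 = 3, 126275 mod 4 = 3, so the flip contributes -1; sign now -1
(126275/40899): 126275 mod 40899 = 3578, so (126275/40899) = (3578/40899)
factor out 2^1: 3578 = 2^1·1789; with 40899 mod 8 = 3, (2/40899) = -1; sign now +1; continue with (1789/40899)
flip (1789/40899) -> (40899/1789): both odd, 1789 mod 4 = 1, 40899 mod 4 = 3, so the flip contributes +1; sign now +1
(40899/1789): 40899 mod 1789 = 1541, so (40899/1789) = (1541/1789)
flip (1541/1789) -> (1789/1541): both odd, 1541 mod 4 = 1, 1789 mod 4 = 1, so the flip contributes +1; sign now +1
(1789/1541): 1789 mod 1541 = 248, so (1789/1541) = (248/1541)
factor out 2^3: 248 = 2^3·31; with 1541 mod 8 = 5, (2/1541) = -1; sign now -1; continue with (31/1541)
flip (31/1541) -> (1541/31): both odd, 31 mod 4 = 3, 1541 mod 4 = 1, so the flip contributes +1; sign now -1
(1541/31): 1541 mod 31 = 22, so (1541/31) = (22/31)
factor out 2^1: 22 = 2^1·11; with 31 mod 8 = 7, (2/31) = +1; sign now -1; continue with (11/31)
flip (11/31) -> (31/11): both odd, 11 mod 4 = 3, 31 mod 4 = 3, so the flip contributes -1; sign now +1
(31/11): 31 mod 11 = 9, so (31/11) = (9/11)
flip (9/11) -> (11/9): both odd, 9 mod 4 = 1, 11 mod 4 = 3, so the flip contributes +1; sign now +1
(11/9): 11 mod 9 = 2, so (11/9) = (2/9)
factor out 2^1: 2 = 2^1·1; with 9 mod 8 = 1, (2/9) = +1; sign now +1; continue with (1/9)
reached (1/9) = 1, so the symbol is +1

1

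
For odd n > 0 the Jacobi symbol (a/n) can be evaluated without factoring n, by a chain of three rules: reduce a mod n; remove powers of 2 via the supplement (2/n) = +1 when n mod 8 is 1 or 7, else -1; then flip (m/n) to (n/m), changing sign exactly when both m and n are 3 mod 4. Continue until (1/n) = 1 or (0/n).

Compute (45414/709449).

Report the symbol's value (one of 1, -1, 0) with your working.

45414 = 2^1·22707; (2/709449) = +1 since 709449 mod 8 = 1, so (45414/709449) = (+1)^1·(22707/709449); sign now +1
reciprocity: (22707/709449) = +1·(709449/22707) since 22707 mod 4 = 3, 709449 mod 4 = 1; sign now +1
(709449/22707) = (5532/22707)   [reduce mod 22707]
5532 = 2^2·1383; (2/22707) = -1 since 22707 mod 8 = 3, so (5532/22707) = (-1)^2·(1383/22707); sign now +1
reciprocity: (1383/22707) = -1·(22707/1383) since 1383 mod 4 = 3, 22707 mod 4 = 3; sign now -1
(22707/1383) = (579/1383)   [reduce mod 1383]
reciprocity: (579/1383) = -1·(1383/579) since 579 mod 4 = 3, 1383 mod 4 = 3; sign now +1
(1383/579) = (225/579)   [reduce mod 579]
reciprocity: (225/579) = +1·(579/225) since 225 mod 4 = 1, 579 mod 4 = 3; sign now +1
(579/225) = (129/225)   [reduce mod 225]
reciprocity: (129/225) = +1·(225/129) since 129 mod 4 = 1, 225 mod 4 = 1; sign now +1
(225/129) = (96/129)   [reduce mod 129]
96 = 2^5·3; (2/129) = +1 since 129 mod 8 = 1, so (96/129) = (+1)^5·(3/129); sign now +1
reciprocity: (3/129) = +1·(129/3) since 3 mod 4 = 3, 129 mod 4 = 1; sign now +1
(129/3) = (0/3)   [reduce mod 3]
(0/3) = 0   [gcd(a, n) > 1]; final value = 0

0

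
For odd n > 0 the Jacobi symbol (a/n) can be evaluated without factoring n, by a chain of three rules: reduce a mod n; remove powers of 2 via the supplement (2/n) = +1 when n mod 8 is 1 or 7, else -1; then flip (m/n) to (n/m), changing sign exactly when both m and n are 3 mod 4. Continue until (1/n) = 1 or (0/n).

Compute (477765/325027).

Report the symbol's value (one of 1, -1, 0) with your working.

-1

(477765/325027): 477765 mod 325027 = 152738, so (477765/325027) = (152738/325027)
factor out 2^1: 152738 = 2^1·76369; with 325027 mod 8 = 3, (2/325027) = -1; sign now -1; continue with (76369/325027)
flip (76369/325027) -> (325027/76369): both odd, 76369 mod 4 = 1, 325027 mod 4 = 3, so the flip contributes +1; sign now -1
(325027/76369): 325027 mod 76369 = 19551, so (325027/76369) = (19551/76369)
flip (19551/76369) -> (76369/19551): both odd, 19551 mod 4 = 3, 76369 mod 4 = 1, so the flip contributes +1; sign now -1
(76369/19551): 76369 mod 19551 = 17716, so (76369/19551) = (17716/19551)
factor out 2^2: 17716 = 2^2·4429; with 19551 mod 8 = 7, (2/19551) = +1; sign now -1; continue with (4429/19551)
flip (4429/19551) -> (19551/4429): both odd, 4429 mod 4 = 1, 19551 mod 4 = 3, so the flip contributes +1; sign now -1
(19551/4429): 19551 mod 4429 = 1835, so (19551/4429) = (1835/4429)
flip (1835/4429) -> (4429/1835): both odd, 1835 mod 4 = 3, 4429 mod 4 = 1, so the flip contributes +1; sign now -1
(4429/1835): 4429 mod 1835 = 759, so (4429/1835) = (759/1835)
flip (759/1835) -> (1835/759): both odd, 759 mod 4 = 3, 1835 mod 4 = 3, so the flip contributes -1; sign now +1
(1835/759): 1835 mod 759 = 317, so (1835/759) = (317/759)
flip (317/759) -> (759/317): both odd, 317 mod 4 = 1, 759 mod 4 = 3, so the flip contributes +1; sign now +1
(759/317): 759 mod 317 = 125, so (759/317) = (125/317)
flip (125/317) -> (317/125): both odd, 125 mod 4 = 1, 317 mod 4 = 1, so the flip contributes +1; sign now +1
(317/125): 317 mod 125 = 67, so (317/125) = (67/125)
flip (67/125) -> (125/67): both odd, 67 mod 4 = 3, 125 mod 4 = 1, so the flip contributes +1; sign now +1
(125/67): 125 mod 67 = 58, so (125/67) = (58/67)
factor out 2^1: 58 = 2^1·29; with 67 mod 8 = 3, (2/67) = -1; sign now -1; continue with (29/67)
flip (29/67) -> (67/29): both odd, 29 mod 4 = 1, 67 mod 4 = 3, so the flip contributes +1; sign now -1
(67/29): 67 mod 29 = 9, so (67/29) = (9/29)
flip (9/29) -> (29/9): both odd, 9 mod 4 = 1, 29 mod 4 = 1, so the flip contributes +1; sign now -1
(29/9): 29 mod 9 = 2, so (29/9) = (2/9)
factor out 2^1: 2 = 2^1·1; with 9 mod 8 = 1, (2/9) = +1; sign now -1; continue with (1/9)
reached (1/9) = 1, so the symbol is -1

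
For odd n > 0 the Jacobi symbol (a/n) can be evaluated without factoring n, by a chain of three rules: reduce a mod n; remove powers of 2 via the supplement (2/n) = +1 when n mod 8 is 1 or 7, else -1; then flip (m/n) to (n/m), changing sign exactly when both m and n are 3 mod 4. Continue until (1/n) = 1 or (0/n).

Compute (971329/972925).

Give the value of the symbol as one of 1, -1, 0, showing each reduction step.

reciprocity: (971329/972925) = +1·(972925/971329) since 971329 mod 4 = 1, 972925 mod 4 = 1; sign now +1
(972925/971329) = (1596/971329)   [reduce mod 971329]
1596 = 2^2·399; (2/971329) = +1 since 971329 mod 8 = 1, so (1596/971329) = (+1)^2·(399/971329); sign now +1
reciprocity: (399/971329) = +1·(971329/399) since 399 mod 4 = 3, 971329 mod 4 = 1; sign now +1
(971329/399) = (163/399)   [reduce mod 399]
reciprocity: (163/399) = -1·(399/163) since 163 mod 4 = 3, 399 mod 4 = 3; sign now -1
(399/163) = (73/163)   [reduce mod 163]
reciprocity: (73/163) = +1·(163/73) since 73 mod 4 = 1, 163 mod 4 = 3; sign now -1
(163/73) = (17/73)   [reduce mod 73]
reciprocity: (17/73) = +1·(73/17) since 17 mod 4 = 1, 73 mod 4 = 1; sign now -1
(73/17) = (5/17)   [reduce mod 17]
reciprocity: (5/17) = +1·(17/5) since 5 mod 4 = 1, 17 mod 4 = 1; sign now -1
(17/5) = (2/5)   [reduce mod 5]
2 = 2^1·1; (2/5) = -1 since 5 mod 8 = 5, so (2/5) = (-1)^1·(1/5); sign now +1
(1/5) = 1; final value = sign = +1

1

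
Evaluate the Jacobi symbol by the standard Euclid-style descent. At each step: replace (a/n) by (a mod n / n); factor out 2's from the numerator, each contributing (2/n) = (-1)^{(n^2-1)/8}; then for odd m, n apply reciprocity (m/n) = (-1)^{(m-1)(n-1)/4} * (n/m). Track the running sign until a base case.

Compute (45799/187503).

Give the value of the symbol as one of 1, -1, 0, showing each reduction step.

-1

flip (45799/187503) -> (187503/45799): both odd, 45799 mod 4 = 3, 187503 mod 4 = 3, so the flip contributes -1; sign now -1
(187503/45799): 187503 mod 45799 = 4307, so (187503/45799) = (4307/45799)
flip (4307/45799) -> (45799/4307): both odd, 4307 mod 4 = 3, 45799 mod 4 = 3, so the flip contributes -1; sign now +1
(45799/4307): 45799 mod 4307 = 2729, so (45799/4307) = (2729/4307)
flip (2729/4307) -> (4307/2729): both odd, 2729 mod 4 = 1, 4307 mod 4 = 3, so the flip contributes +1; sign now +1
(4307/2729): 4307 mod 2729 = 1578, so (4307/2729) = (1578/2729)
factor out 2^1: 1578 = 2^1·789; with 2729 mod 8 = 1, (2/2729) = +1; sign now +1; continue with (789/2729)
flip (789/2729) -> (2729/789): both odd, 789 mod 4 = 1, 2729 mod 4 = 1, so the flip contributes +1; sign now +1
(2729/789): 2729 mod 789 = 362, so (2729/789) = (362/789)
factor out 2^1: 362 = 2^1·181; with 789 mod 8 = 5, (2/789) = -1; sign now -1; continue with (181/789)
flip (181/789) -> (789/181): both odd, 181 mod 4 = 1, 789 mod 4 = 1, so the flip contributes +1; sign now -1
(789/181): 789 mod 181 = 65, so (789/181) = (65/181)
flip (65/181) -> (181/65): both odd, 65 mod 4 = 1, 181 mod 4 = 1, so the flip contributes +1; sign now -1
(181/65): 181 mod 65 = 51, so (181/65) = (51/65)
flip (51/65) -> (65/51): both odd, 51 mod 4 = 3, 65 mod 4 = 1, so the flip contributes +1; sign now -1
(65/51): 65 mod 51 = 14, so (65/51) = (14/51)
factor out 2^1: 14 = 2^1·7; with 51 mod 8 = 3, (2/51) = -1; sign now +1; continue with (7/51)
flip (7/51) -> (51/7): both odd, 7 mod 4 = 3, 51 mod 4 = 3, so the flip contributes -1; sign now -1
(51/7): 51 mod 7 = 2, so (51/7) = (2/7)
factor out 2^1: 2 = 2^1·1; with 7 mod 8 = 7, (2/7) = +1; sign now -1; continue with (1/7)
reached (1/7) = 1, so the symbol is -1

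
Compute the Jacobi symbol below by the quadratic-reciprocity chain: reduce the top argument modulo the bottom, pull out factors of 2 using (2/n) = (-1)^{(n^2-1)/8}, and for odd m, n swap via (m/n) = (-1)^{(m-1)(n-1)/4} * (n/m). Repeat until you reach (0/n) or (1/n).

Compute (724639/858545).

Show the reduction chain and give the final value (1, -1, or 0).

-1

flip (724639/858545) -> (858545/724639): both odd, 724639 mod 4 = 3, 858545 mod 4 = 1, so the flip contributes +1; sign now +1
(858545/724639): 858545 mod 724639 = 133906, so (858545/724639) = (133906/724639)
factor out 2^1: 133906 = 2^1·66953; with 724639 mod 8 = 7, (2/724639) = +1; sign now +1; continue with (66953/724639)
flip (66953/724639) -> (724639/66953): both odd, 66953 mod 4 = 1, 724639 mod 4 = 3, so the flip contributes +1; sign now +1
(724639/66953): 724639 mod 66953 = 55109, so (724639/66953) = (55109/66953)
flip (55109/66953) -> (66953/55109): both odd, 55109 mod 4 = 1, 66953 mod 4 = 1, so the flip contributes +1; sign now +1
(66953/55109): 66953 mod 55109 = 11844, so (66953/55109) = (11844/55109)
factor out 2^2: 11844 = 2^2·2961; with 55109 mod 8 = 5, (2/55109) = -1; sign now +1; continue with (2961/55109)
flip (2961/55109) -> (55109/2961): both odd, 2961 mod 4 = 1, 55109 mod 4 = 1, so the flip contributes +1; sign now +1
(55109/2961): 55109 mod 2961 = 1811, so (55109/2961) = (1811/2961)
flip (1811/2961) -> (2961/1811): both odd, 1811 mod 4 = 3, 2961 mod 4 = 1, so the flip contributes +1; sign now +1
(2961/1811): 2961 mod 1811 = 1150, so (2961/1811) = (1150/1811)
factor out 2^1: 1150 = 2^1·575; with 1811 mod 8 = 3, (2/1811) = -1; sign now -1; continue with (575/1811)
flip (575/1811) -> (1811/575): both odd, 575 mod 4 = 3, 1811 mod 4 = 3, so the flip contributes -1; sign now +1
(1811/575): 1811 mod 575 = 86, so (1811/575) = (86/575)
factor out 2^1: 86 = 2^1·43; with 575 mod 8 = 7, (2/575) = +1; sign now +1; continue with (43/575)
flip (43/575) -> (575/43): both odd, 43 mod 4 = 3, 575 mod 4 = 3, so the flip contributes -1; sign now -1
(575/43): 575 mod 43 = 16, so (575/43) = (16/43)
factor out 2^4: 16 = 2^4·1; with 43 mod 8 = 3, (2/43) = -1; sign now -1; continue with (1/43)
reached (1/43) = 1, so the symbol is -1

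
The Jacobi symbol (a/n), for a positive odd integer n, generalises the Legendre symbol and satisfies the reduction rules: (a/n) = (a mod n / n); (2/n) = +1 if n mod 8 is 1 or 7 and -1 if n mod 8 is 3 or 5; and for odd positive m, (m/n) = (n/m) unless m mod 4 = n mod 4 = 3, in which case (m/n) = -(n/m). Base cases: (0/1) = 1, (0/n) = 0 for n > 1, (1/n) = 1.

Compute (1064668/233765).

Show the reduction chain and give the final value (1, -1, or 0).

(1064668/233765) = (129608/233765)   [reduce mod 233765]
129608 = 2^3·16201; (2/233765) = -1 since 233765 mod 8 = 5, so (129608/233765) = (-1)^3·(16201/233765); sign now -1
reciprocity: (16201/233765) = +1·(233765/16201) since 16201 mod 4 = 1, 233765 mod 4 = 1; sign now -1
(233765/16201) = (6951/16201)   [reduce mod 16201]
reciprocity: (6951/16201) = +1·(16201/6951) since 6951 mod 4 = 3, 16201 mod 4 = 1; sign now -1
(16201/6951) = (2299/6951)   [reduce mod 6951]
reciprocity: (2299/6951) = -1·(6951/2299) since 2299 mod 4 = 3, 6951 mod 4 = 3; sign now +1
(6951/2299) = (54/2299)   [reduce mod 2299]
54 = 2^1·27; (2/2299) = -1 since 2299 mod 8 = 3, so (54/2299) = (-1)^1·(27/2299); sign now -1
reciprocity: (27/2299) = -1·(2299/27) since 27 mod 4 = 3, 2299 mod 4 = 3; sign now +1
(2299/27) = (4/27)   [reduce mod 27]
4 = 2^2·1; (2/27) = -1 since 27 mod 8 = 3, so (4/27) = (-1)^2·(1/27); sign now +1
(1/27) = 1; final value = sign = +1

1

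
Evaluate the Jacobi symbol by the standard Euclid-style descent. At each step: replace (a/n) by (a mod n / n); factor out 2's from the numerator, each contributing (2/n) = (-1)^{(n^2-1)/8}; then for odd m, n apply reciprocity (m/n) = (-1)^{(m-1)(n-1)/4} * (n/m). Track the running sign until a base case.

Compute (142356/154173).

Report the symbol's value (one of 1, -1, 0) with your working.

142356 = 2^2·35589; (2/154173) = -1 since 154173 mod 8 = 5, so (142356/154173) = (-1)^2·(35589/154173); sign now +1
reciprocity: (35589/154173) = +1·(154173/35589) since 35589 mod 4 = 1, 154173 mod 4 = 1; sign now +1
(154173/35589) = (11817/35589)   [reduce mod 35589]
reciprocity: (11817/35589) = +1·(35589/11817) since 11817 mod 4 = 1, 35589 mod 4 = 1; sign now +1
(35589/11817) = (138/11817)   [reduce mod 11817]
138 = 2^1·69; (2/11817) = +1 since 11817 mod 8 = 1, so (138/11817) = (+1)^1·(69/11817); sign now +1
reciprocity: (69/11817) = +1·(11817/69) since 69 mod 4 = 1, 11817 mod 4 = 1; sign now +1
(11817/69) = (18/69)   [reduce mod 69]
18 = 2^1·9; (2/69) = -1 since 69 mod 8 = 5, so (18/69) = (-1)^1·(9/69); sign now -1
reciprocity: (9/69) = +1·(69/9) since 9 mod 4 = 1, 69 mod 4 = 1; sign now -1
(69/9) = (6/9)   [reduce mod 9]
6 = 2^1·3; (2/9) = +1 since 9 mod 8 = 1, so (6/9) = (+1)^1·(3/9); sign now -1
reciprocity: (3/9) = +1·(9/3) since 3 mod 4 = 3, 9 mod 4 = 1; sign now -1
(9/3) = (0/3)   [reduce mod 3]
(0/3) = 0   [gcd(a, n) > 1]; final value = 0

0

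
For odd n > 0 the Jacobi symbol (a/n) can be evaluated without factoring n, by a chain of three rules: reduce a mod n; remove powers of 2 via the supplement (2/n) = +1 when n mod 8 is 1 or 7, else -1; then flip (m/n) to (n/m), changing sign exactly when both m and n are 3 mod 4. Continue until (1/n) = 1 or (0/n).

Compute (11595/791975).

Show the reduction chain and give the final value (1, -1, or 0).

flip (11595/791975) -> (791975/11595): both odd, 11595 mod 4 = 3, 791975 mod 4 = 3, so the flip contributes -1; sign now -1
(791975/11595): 791975 mod 11595 = 3515, so (791975/11595) = (3515/11595)
flip (3515/11595) -> (11595/3515): both odd, 3515 mod 4 = 3, 11595 mod 4 = 3, so the flip contributes -1; sign now +1
(11595/3515): 11595 mod 3515 = 1050, so (11595/3515) = (1050/3515)
factor out 2^1: 1050 = 2^1·525; with 3515 mod 8 = 3, (2/3515) = -1; sign now -1; continue with (525/3515)
flip (525/3515) -> (3515/525): both odd, 525 mod 4 = 1, 3515 mod 4 = 3, so the flip contributes +1; sign now -1
(3515/525): 3515 mod 525 = 365, so (3515/525) = (365/525)
flip (365/525) -> (525/365): both odd, 365 mod 4 = 1, 525 mod 4 = 1, so the flip contributes +1; sign now -1
(525/365): 525 mod 365 = 160, so (525/365) = (160/365)
factor out 2^5: 160 = 2^5·5; with 365 mod 8 = 5, (2/365) = -1; sign now +1; continue with (5/365)
flip (5/365) -> (365/5): both odd, 5 mod 4 = 1, 365 mod 4 = 1, so the flip contributes +1; sign now +1
(365/5): 365 mod 5 = 0, so (365/5) = (0/5)
reached (0/5); gcd(a, n) > 1, so (0/5) = 0 and the symbol is 0

0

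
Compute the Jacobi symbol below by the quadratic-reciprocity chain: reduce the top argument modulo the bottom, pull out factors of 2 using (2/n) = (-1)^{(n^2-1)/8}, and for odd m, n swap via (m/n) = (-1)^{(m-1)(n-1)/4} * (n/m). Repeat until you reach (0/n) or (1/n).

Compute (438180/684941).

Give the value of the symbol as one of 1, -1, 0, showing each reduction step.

0

factor out 2^2: 438180 = 2^2·109545; with 684941 mod 8 = 5, (2/684941) = -1; sign now +1; continue with (109545/684941)
flip (109545/684941) -> (684941/109545): both odd, 109545 mod 4 = 1, 684941 mod 4 = 1, so the flip contributes +1; sign now +1
(684941/109545): 684941 mod 109545 = 27671, so (684941/109545) = (27671/109545)
flip (27671/109545) -> (109545/27671): both odd, 27671 mod 4 = 3, 109545 mod 4 = 1, so the flip contributes +1; sign now +1
(109545/27671): 109545 mod 27671 = 26532, so (109545/27671) = (26532/27671)
factor out 2^2: 26532 = 2^2·6633; with 27671 mod 8 = 7, (2/27671) = +1; sign now +1; continue with (6633/27671)
flip (6633/27671) -> (27671/6633): both odd, 6633 mod 4 = 1, 27671 mod 4 = 3, so the flip contributes +1; sign now +1
(27671/6633): 27671 mod 6633 = 1139, so (27671/6633) = (1139/6633)
flip (1139/6633) -> (6633/1139): both odd, 1139 mod 4 = 3, 6633 mod 4 = 1, so the flip contributes +1; sign now +1
(6633/1139): 6633 mod 1139 = 938, so (6633/1139) = (938/1139)
factor out 2^1: 938 = 2^1·469; with 1139 mod 8 = 3, (2/1139) = -1; sign now -1; continue with (469/1139)
flip (469/1139) -> (1139/469): both odd, 469 mod 4 = 1, 1139 mod 4 = 3, so the flip contributes +1; sign now -1
(1139/469): 1139 mod 469 = 201, so (1139/469) = (201/469)
flip (201/469) -> (469/201): both odd, 201 mod 4 = 1, 469 mod 4 = 1, so the flip contributes +1; sign now -1
(469/201): 469 mod 201 = 67, so (469/201) = (67/201)
flip (67/201) -> (201/67): both odd, 67 mod 4 = 3, 201 mod 4 = 1, so the flip contributes +1; sign now -1
(201/67): 201 mod 67 = 0, so (201/67) = (0/67)
reached (0/67); gcd(a, n) > 1, so (0/67) = 0 and the symbol is 0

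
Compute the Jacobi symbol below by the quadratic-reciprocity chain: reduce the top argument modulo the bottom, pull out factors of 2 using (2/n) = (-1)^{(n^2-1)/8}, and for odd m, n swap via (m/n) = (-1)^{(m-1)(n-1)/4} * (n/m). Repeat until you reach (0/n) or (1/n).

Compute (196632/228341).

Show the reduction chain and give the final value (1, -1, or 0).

1

196632 = 2^3·24579; (2/228341) = -1 since 228341 mod 8 = 5, so (196632/228341) = (-1)^3·(24579/228341); sign now -1
reciprocity: (24579/228341) = +1·(228341/24579) since 24579 mod 4 = 3, 228341 mod 4 = 1; sign now -1
(228341/24579) = (7130/24579)   [reduce mod 24579]
7130 = 2^1·3565; (2/24579) = -1 since 24579 mod 8 = 3, so (7130/24579) = (-1)^1·(3565/24579); sign now +1
reciprocity: (3565/24579) = +1·(24579/3565) since 3565 mod 4 = 1, 24579 mod 4 = 3; sign now +1
(24579/3565) = (3189/3565)   [reduce mod 3565]
reciprocity: (3189/3565) = +1·(3565/3189) since 3189 mod 4 = 1, 3565 mod 4 = 1; sign now +1
(3565/3189) = (376/3189)   [reduce mod 3189]
376 = 2^3·47; (2/3189) = -1 since 3189 mod 8 = 5, so (376/3189) = (-1)^3·(47/3189); sign now -1
reciprocity: (47/3189) = +1·(3189/47) since 47 mod 4 = 3, 3189 mod 4 = 1; sign now -1
(3189/47) = (40/47)   [reduce mod 47]
40 = 2^3·5; (2/47) = +1 since 47 mod 8 = 7, so (40/47) = (+1)^3·(5/47); sign now -1
reciprocity: (5/47) = +1·(47/5) since 5 mod 4 = 1, 47 mod 4 = 3; sign now -1
(47/5) = (2/5)   [reduce mod 5]
2 = 2^1·1; (2/5) = -1 since 5 mod 8 = 5, so (2/5) = (-1)^1·(1/5); sign now +1
(1/5) = 1; final value = sign = +1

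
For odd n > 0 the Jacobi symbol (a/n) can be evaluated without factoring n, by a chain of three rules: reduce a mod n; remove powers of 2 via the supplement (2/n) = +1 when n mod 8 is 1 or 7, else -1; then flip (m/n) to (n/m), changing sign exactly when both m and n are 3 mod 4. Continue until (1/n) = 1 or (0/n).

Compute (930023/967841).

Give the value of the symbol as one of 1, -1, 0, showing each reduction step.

1

flip (930023/967841) -> (967841/930023): both odd, 930023 mod 4 = 3, 967841 mod 4 = 1, so the flip contributes +1; sign now +1
(967841/930023): 967841 mod 930023 = 37818, so (967841/930023) = (37818/930023)
factor out 2^1: 37818 = 2^1·18909; with 930023 mod 8 = 7, (2/930023) = +1; sign now +1; continue with (18909/930023)
flip (18909/930023) -> (930023/18909): both odd, 18909 mod 4 = 1, 930023 mod 4 = 3, so the flip contributes +1; sign now +1
(930023/18909): 930023 mod 18909 = 3482, so (930023/18909) = (3482/18909)
factor out 2^1: 3482 = 2^1·1741; with 18909 mod 8 = 5, (2/18909) = -1; sign now -1; continue with (1741/18909)
flip (1741/18909) -> (18909/1741): both odd, 1741 mod 4 = 1, 18909 mod 4 = 1, so the flip contributes +1; sign now -1
(18909/1741): 18909 mod 1741 = 1499, so (18909/1741) = (1499/1741)
flip (1499/1741) -> (1741/1499): both odd, 1499 mod 4 = 3, 1741 mod 4 = 1, so the flip contributes +1; sign now -1
(1741/1499): 1741 mod 1499 = 242, so (1741/1499) = (242/1499)
factor out 2^1: 242 = 2^1·121; with 1499 mod 8 = 3, (2/1499) = -1; sign now +1; continue with (121/1499)
flip (121/1499) -> (1499/121): both odd, 121 mod 4 = 1, 1499 mod 4 = 3, so the flip contributes +1; sign now +1
(1499/121): 1499 mod 121 = 47, so (1499/121) = (47/121)
flip (47/121) -> (121/47): both odd, 47 mod 4 = 3, 121 mod 4 = 1, so the flip contributes +1; sign now +1
(121/47): 121 mod 47 = 27, so (121/47) = (27/47)
flip (27/47) -> (47/27): both odd, 27 mod 4 = 3, 47 mod 4 = 3, so the flip contributes -1; sign now -1
(47/27): 47 mod 27 = 20, so (47/27) = (20/27)
factor out 2^2: 20 = 2^2·5; with 27 mod 8 = 3, (2/27) = -1; sign now -1; continue with (5/27)
flip (5/27) -> (27/5): both odd, 5 mod 4 = 1, 27 mod 4 = 3, so the flip contributes +1; sign now -1
(27/5): 27 mod 5 = 2, so (27/5) = (2/5)
factor out 2^1: 2 = 2^1·1; with 5 mod 8 = 5, (2/5) = -1; sign now +1; continue with (1/5)
reached (1/5) = 1, so the symbol is +1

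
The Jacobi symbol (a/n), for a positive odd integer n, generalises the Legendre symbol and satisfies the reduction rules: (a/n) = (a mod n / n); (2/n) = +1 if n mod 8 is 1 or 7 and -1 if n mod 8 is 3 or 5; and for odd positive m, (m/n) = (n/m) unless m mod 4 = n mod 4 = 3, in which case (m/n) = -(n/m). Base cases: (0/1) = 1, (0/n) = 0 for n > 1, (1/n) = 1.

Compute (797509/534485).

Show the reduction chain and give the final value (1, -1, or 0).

(797509/534485): 797509 mod 534485 = 263024, so (797509/534485) = (263024/534485)
factor out 2^4: 263024 = 2^4·16439; with 534485 mod 8 = 5, (2/534485) = -1; sign now +1; continue with (16439/534485)
flip (16439/534485) -> (534485/16439): both odd, 16439 mod 4 = 3, 534485 mod 4 = 1, so the flip contributes +1; sign now +1
(534485/16439): 534485 mod 16439 = 8437, so (534485/16439) = (8437/16439)
flip (8437/16439) -> (16439/8437): both odd, 8437 mod 4 = 1, 16439 mod 4 = 3, so the flip contributes +1; sign now +1
(16439/8437): 16439 mod 8437 = 8002, so (16439/8437) = (8002/8437)
factor out 2^1: 8002 = 2^1·4001; with 8437 mod 8 = 5, (2/8437) = -1; sign now -1; continue with (4001/8437)
flip (4001/8437) -> (8437/4001): both odd, 4001 mod 4 = 1, 8437 mod 4 = 1, so the flip contributes +1; sign now -1
(8437/4001): 8437 mod 4001 = 435, so (8437/4001) = (435/4001)
flip (435/4001) -> (4001/435): both odd, 435 mod 4 = 3, 4001 mod 4 = 1, so the flip contributes +1; sign now -1
(4001/435): 4001 mod 435 = 86, so (4001/435) = (86/435)
factor out 2^1: 86 = 2^1·43; with 435 mod 8 = 3, (2/435) = -1; sign now +1; continue with (43/435)
flip (43/435) -> (435/43): both odd, 43 mod 4 = 3, 435 mod 4 = 3, so the flip contributes -1; sign now -1
(435/43): 435 mod 43 = 5, so (435/43) = (5/43)
flip (5/43) -> (43/5): both odd, 5 mod 4 = 1, 43 mod 4 = 3, so the flip contributes +1; sign now -1
(43/5): 43 mod 5 = 3, so (43/5) = (3/5)
flip (3/5) -> (5/3): both odd, 3 mod 4 = 3, 5 mod 4 = 1, so the flip contributes +1; sign now -1
(5/3): 5 mod 3 = 2, so (5/3) = (2/3)
factor out 2^1: 2 = 2^1·1; with 3 mod 8 = 3, (2/3) = -1; sign now +1; continue with (1/3)
reached (1/3) = 1, so the symbol is +1

1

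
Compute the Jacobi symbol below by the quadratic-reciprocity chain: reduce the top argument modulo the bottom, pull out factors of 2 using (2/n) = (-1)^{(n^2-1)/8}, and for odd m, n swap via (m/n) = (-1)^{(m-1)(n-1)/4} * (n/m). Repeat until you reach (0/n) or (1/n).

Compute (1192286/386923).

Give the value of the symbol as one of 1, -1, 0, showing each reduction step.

(1192286/386923): 1192286 mod 386923 = 31517, so (1192286/386923) = (31517/386923)
flip (31517/386923) -> (386923/31517): both odd, 31517 mod 4 = 1, 386923 mod 4 = 3, so the flip contributes +1; sign now +1
(386923/31517): 386923 mod 31517 = 8719, so (386923/31517) = (8719/31517)
flip (8719/31517) -> (31517/8719): both odd, 8719 mod 4 = 3, 31517 mod 4 = 1, so the flip contributes +1; sign now +1
(31517/8719): 31517 mod 8719 = 5360, so (31517/8719) = (5360/8719)
factor out 2^4: 5360 = 2^4·335; with 8719 mod 8 = 7, (2/8719) = +1; sign now +1; continue with (335/8719)
flip (335/8719) -> (8719/335): both odd, 335 mod 4 = 3, 8719 mod 4 = 3, so the flip contributes -1; sign now -1
(8719/335): 8719 mod 335 = 9, so (8719/335) = (9/335)
flip (9/335) -> (335/9): both odd, 9 mod 4 = 1, 335 mod 4 = 3, so the flip contributes +1; sign now -1
(335/9): 335 mod 9 = 2, so (335/9) = (2/9)
factor out 2^1: 2 = 2^1·1; with 9 mod 8 = 1, (2/9) = +1; sign now -1; continue with (1/9)
reached (1/9) = 1, so the symbol is -1

-1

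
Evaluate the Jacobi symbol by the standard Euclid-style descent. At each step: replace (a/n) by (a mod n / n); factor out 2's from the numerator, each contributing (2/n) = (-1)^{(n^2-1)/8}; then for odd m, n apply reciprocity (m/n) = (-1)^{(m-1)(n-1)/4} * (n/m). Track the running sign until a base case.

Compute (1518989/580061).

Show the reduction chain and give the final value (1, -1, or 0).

(1518989/580061): 1518989 mod 580061 = 358867, so (1518989/580061) = (358867/580061)
flip (358867/580061) -> (580061/358867): both odd, 358867 mod 4 = 3, 580061 mod 4 = 1, so the flip contributes +1; sign now +1
(580061/358867): 580061 mod 358867 = 221194, so (580061/358867) = (221194/358867)
factor out 2^1: 221194 = 2^1·110597; with 358867 mod 8 = 3, (2/358867) = -1; sign now -1; continue with (110597/358867)
flip (110597/358867) -> (358867/110597): both odd, 110597 mod 4 = 1, 358867 mod 4 = 3, so the flip contributes +1; sign now -1
(358867/110597): 358867 mod 110597 = 27076, so (358867/110597) = (27076/110597)
factor out 2^2: 27076 = 2^2·6769; with 110597 mod 8 = 5, (2/110597) = -1; sign now -1; continue with (6769/110597)
flip (6769/110597) -> (110597/6769): both odd, 6769 mod 4 = 1, 110597 mod 4 = 1, so the flip contributes +1; sign now -1
(110597/6769): 110597 mod 6769 = 2293, so (110597/6769) = (2293/6769)
flip (2293/6769) -> (6769/2293): both odd, 2293 mod 4 = 1, 6769 mod 4 = 1, so the flip contributes +1; sign now -1
(6769/2293): 6769 mod 2293 = 2183, so (6769/2293) = (2183/2293)
flip (2183/2293) -> (2293/2183): both odd, 2183 mod 4 = 3, 2293 mod 4 = 1, so the flip contributes +1; sign now -1
(2293/2183): 2293 mod 2183 = 110, so (2293/2183) = (110/2183)
factor out 2^1: 110 = 2^1·55; with 2183 mod 8 = 7, (2/2183) = +1; sign now -1; continue with (55/2183)
flip (55/2183) -> (2183/55): both odd, 55 mod 4 = 3, 2183 mod 4 = 3, so the flip contributes -1; sign now +1
(2183/55): 2183 mod 55 = 38, so (2183/55) = (38/55)
factor out 2^1: 38 = 2^1·19; with 55 mod 8 = 7, (2/55) = +1; sign now +1; continue with (19/55)
flip (19/55) -> (55/19): both odd, 19 mod 4 = 3, 55 mod 4 = 3, so the flip contributes -1; sign now -1
(55/19): 55 mod 19 = 17, so (55/19) = (17/19)
flip (17/19) -> (19/17): both odd, 17 mod 4 = 1, 19 mod 4 = 3, so the flip contributes +1; sign now -1
(19/17): 19 mod 17 = 2, so (19/17) = (2/17)
factor out 2^1: 2 = 2^1·1; with 17 mod 8 = 1, (2/17) = +1; sign now -1; continue with (1/17)
reached (1/17) = 1, so the symbol is -1

-1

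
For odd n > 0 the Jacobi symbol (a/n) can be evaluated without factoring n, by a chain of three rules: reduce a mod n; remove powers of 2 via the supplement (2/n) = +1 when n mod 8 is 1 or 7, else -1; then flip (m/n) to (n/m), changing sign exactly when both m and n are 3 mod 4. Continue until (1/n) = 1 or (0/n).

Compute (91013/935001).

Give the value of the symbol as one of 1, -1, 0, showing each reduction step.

flip (91013/935001) -> (935001/91013): both odd, 91013 mod 4 = 1, 935001 mod 4 = 1, so the flip contributes +1; sign now +1
(935001/91013): 935001 mod 91013 = 24871, so (935001/91013) = (24871/91013)
flip (24871/91013) -> (91013/24871): both odd, 24871 mod 4 = 3, 91013 mod 4 = 1, so the flip contributes +1; sign now +1
(91013/24871): 91013 mod 24871 = 16400, so (91013/24871) = (16400/24871)
factor out 2^4: 16400 = 2^4·1025; with 24871 mod 8 = 7, (2/24871) = +1; sign now +1; continue with (1025/24871)
flip (1025/24871) -> (24871/1025): both odd, 1025 mod 4 = 1, 24871 mod 4 = 3, so the flip contributes +1; sign now +1
(24871/1025): 24871 mod 1025 = 271, so (24871/1025) = (271/1025)
flip (271/1025) -> (1025/271): both odd, 271 mod 4 = 3, 1025 mod 4 = 1, so the flip contributes +1; sign now +1
(1025/271): 1025 mod 271 = 212, so (1025/271) = (212/271)
factor out 2^2: 212 = 2^2·53; with 271 mod 8 = 7, (2/271) = +1; sign now +1; continue with (53/271)
flip (53/271) -> (271/53): both odd, 53 mod 4 = 1, 271 mod 4 = 3, so the flip contributes +1; sign now +1
(271/53): 271 mod 53 = 6, so (271/53) = (6/53)
factor out 2^1: 6 = 2^1·3; with 53 mod 8 = 5, (2/53) = -1; sign now -1; continue with (3/53)
flip (3/53) -> (53/3): both odd, 3 mod 4 = 3, 53 mod 4 = 1, so the flip contributes +1; sign now -1
(53/3): 53 mod 3 = 2, so (53/3) = (2/3)
factor out 2^1: 2 = 2^1·1; with 3 mod 8 = 3, (2/3) = -1; sign now +1; continue with (1/3)
reached (1/3) = 1, so the symbol is +1

1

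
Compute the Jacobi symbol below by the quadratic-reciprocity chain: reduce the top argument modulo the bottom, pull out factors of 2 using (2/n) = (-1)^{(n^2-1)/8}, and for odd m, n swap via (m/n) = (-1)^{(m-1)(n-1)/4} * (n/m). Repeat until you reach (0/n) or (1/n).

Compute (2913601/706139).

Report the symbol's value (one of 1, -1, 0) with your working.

1

(2913601/706139) = (89045/706139)   [reduce mod 706139]
reciprocity: (89045/706139) = +1·(706139/89045) since 89045 mod 4 = 1, 706139 mod 4 = 3; sign now +1
(706139/89045) = (82824/89045)   [reduce mod 89045]
82824 = 2^3·10353; (2/89045) = -1 since 89045 mod 8 = 5, so (82824/89045) = (-1)^3·(10353/89045); sign now -1
reciprocity: (10353/89045) = +1·(89045/10353) since 10353 mod 4 = 1, 89045 mod 4 = 1; sign now -1
(89045/10353) = (6221/10353)   [reduce mod 10353]
reciprocity: (6221/10353) = +1·(10353/6221) since 6221 mod 4 = 1, 10353 mod 4 = 1; sign now -1
(10353/6221) = (4132/6221)   [reduce mod 6221]
4132 = 2^2·1033; (2/6221) = -1 since 6221 mod 8 = 5, so (4132/6221) = (-1)^2·(1033/6221); sign now -1
reciprocity: (1033/6221) = +1·(6221/1033) since 1033 mod 4 = 1, 6221 mod 4 = 1; sign now -1
(6221/1033) = (23/1033)   [reduce mod 1033]
reciprocity: (23/1033) = +1·(1033/23) since 23 mod 4 = 3, 1033 mod 4 = 1; sign now -1
(1033/23) = (21/23)   [reduce mod 23]
reciprocity: (21/23) = +1·(23/21) since 21 mod 4 = 1, 23 mod 4 = 3; sign now -1
(23/21) = (2/21)   [reduce mod 21]
2 = 2^1·1; (2/21) = -1 since 21 mod 8 = 5, so (2/21) = (-1)^1·(1/21); sign now +1
(1/21) = 1; final value = sign = +1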